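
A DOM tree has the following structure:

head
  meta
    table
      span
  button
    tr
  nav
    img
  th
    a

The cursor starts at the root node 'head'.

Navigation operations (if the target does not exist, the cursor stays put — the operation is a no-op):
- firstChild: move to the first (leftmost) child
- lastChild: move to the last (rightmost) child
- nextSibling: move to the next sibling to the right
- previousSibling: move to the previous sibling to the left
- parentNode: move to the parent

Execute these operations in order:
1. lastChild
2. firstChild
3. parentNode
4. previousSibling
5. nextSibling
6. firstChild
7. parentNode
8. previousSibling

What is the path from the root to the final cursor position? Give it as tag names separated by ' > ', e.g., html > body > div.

After 1 (lastChild): th
After 2 (firstChild): a
After 3 (parentNode): th
After 4 (previousSibling): nav
After 5 (nextSibling): th
After 6 (firstChild): a
After 7 (parentNode): th
After 8 (previousSibling): nav

Answer: head > nav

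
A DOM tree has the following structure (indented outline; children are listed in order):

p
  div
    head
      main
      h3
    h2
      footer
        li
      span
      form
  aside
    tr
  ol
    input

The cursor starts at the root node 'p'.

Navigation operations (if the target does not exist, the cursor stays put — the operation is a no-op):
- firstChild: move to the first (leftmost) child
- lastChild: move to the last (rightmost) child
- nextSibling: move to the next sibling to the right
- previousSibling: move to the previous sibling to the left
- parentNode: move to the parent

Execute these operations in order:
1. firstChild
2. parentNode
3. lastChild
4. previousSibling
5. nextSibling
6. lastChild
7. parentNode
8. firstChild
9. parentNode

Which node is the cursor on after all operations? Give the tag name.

Answer: ol

Derivation:
After 1 (firstChild): div
After 2 (parentNode): p
After 3 (lastChild): ol
After 4 (previousSibling): aside
After 5 (nextSibling): ol
After 6 (lastChild): input
After 7 (parentNode): ol
After 8 (firstChild): input
After 9 (parentNode): ol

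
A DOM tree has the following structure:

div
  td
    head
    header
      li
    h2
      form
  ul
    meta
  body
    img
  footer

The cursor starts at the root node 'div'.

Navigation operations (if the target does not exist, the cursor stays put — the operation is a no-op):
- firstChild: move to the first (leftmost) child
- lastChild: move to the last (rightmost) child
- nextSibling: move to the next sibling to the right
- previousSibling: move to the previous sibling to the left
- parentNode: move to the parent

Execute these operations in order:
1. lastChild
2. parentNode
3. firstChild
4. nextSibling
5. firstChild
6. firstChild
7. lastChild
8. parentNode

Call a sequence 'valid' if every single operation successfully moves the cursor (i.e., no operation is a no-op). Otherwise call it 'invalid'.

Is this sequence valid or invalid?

After 1 (lastChild): footer
After 2 (parentNode): div
After 3 (firstChild): td
After 4 (nextSibling): ul
After 5 (firstChild): meta
After 6 (firstChild): meta (no-op, stayed)
After 7 (lastChild): meta (no-op, stayed)
After 8 (parentNode): ul

Answer: invalid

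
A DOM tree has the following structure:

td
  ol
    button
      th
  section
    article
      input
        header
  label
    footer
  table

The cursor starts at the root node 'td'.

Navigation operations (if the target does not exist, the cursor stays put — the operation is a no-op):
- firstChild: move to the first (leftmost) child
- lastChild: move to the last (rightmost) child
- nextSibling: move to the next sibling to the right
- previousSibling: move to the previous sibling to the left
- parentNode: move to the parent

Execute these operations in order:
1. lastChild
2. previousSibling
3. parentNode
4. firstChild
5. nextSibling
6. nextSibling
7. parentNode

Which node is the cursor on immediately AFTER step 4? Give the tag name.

After 1 (lastChild): table
After 2 (previousSibling): label
After 3 (parentNode): td
After 4 (firstChild): ol

Answer: ol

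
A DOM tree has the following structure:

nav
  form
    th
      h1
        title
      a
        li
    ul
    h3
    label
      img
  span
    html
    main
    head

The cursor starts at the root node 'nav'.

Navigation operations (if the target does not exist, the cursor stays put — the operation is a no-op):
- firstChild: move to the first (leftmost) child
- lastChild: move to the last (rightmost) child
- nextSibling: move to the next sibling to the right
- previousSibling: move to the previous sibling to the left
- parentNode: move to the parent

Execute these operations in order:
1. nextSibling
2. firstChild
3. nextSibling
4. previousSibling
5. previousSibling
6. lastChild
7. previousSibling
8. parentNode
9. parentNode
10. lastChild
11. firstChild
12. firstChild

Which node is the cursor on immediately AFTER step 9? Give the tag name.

Answer: nav

Derivation:
After 1 (nextSibling): nav (no-op, stayed)
After 2 (firstChild): form
After 3 (nextSibling): span
After 4 (previousSibling): form
After 5 (previousSibling): form (no-op, stayed)
After 6 (lastChild): label
After 7 (previousSibling): h3
After 8 (parentNode): form
After 9 (parentNode): nav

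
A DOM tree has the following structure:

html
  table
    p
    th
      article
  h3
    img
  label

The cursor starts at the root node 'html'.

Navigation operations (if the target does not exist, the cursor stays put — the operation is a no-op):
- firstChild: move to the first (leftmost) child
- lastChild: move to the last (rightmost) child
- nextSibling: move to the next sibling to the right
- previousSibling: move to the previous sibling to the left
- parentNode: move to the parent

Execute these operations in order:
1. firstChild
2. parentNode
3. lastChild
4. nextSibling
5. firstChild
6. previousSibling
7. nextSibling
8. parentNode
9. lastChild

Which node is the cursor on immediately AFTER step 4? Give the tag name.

Answer: label

Derivation:
After 1 (firstChild): table
After 2 (parentNode): html
After 3 (lastChild): label
After 4 (nextSibling): label (no-op, stayed)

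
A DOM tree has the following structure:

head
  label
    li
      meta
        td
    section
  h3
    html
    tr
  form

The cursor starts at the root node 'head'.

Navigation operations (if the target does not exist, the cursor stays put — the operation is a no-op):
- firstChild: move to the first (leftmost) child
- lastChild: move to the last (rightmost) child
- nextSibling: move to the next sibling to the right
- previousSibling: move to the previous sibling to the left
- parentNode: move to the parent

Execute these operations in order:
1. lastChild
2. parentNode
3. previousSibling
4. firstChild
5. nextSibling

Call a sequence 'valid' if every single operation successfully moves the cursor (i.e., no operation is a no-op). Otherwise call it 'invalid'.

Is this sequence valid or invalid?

After 1 (lastChild): form
After 2 (parentNode): head
After 3 (previousSibling): head (no-op, stayed)
After 4 (firstChild): label
After 5 (nextSibling): h3

Answer: invalid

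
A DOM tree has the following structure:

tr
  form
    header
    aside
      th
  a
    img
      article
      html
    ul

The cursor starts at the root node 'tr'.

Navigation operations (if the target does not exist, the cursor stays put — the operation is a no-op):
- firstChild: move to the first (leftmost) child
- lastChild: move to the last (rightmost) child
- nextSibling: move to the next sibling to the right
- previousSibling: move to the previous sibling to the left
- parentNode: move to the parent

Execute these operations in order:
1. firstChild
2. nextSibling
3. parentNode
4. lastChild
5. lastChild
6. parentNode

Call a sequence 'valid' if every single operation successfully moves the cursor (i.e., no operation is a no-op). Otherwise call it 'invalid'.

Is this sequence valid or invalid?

After 1 (firstChild): form
After 2 (nextSibling): a
After 3 (parentNode): tr
After 4 (lastChild): a
After 5 (lastChild): ul
After 6 (parentNode): a

Answer: valid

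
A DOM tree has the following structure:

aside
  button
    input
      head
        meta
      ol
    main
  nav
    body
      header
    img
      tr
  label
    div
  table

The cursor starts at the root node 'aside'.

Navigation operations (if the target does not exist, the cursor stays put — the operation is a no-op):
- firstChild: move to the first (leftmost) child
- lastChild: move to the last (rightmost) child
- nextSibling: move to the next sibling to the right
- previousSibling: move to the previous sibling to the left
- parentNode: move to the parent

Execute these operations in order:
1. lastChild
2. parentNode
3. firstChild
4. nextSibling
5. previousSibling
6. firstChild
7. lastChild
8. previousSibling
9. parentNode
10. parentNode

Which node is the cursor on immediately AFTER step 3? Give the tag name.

After 1 (lastChild): table
After 2 (parentNode): aside
After 3 (firstChild): button

Answer: button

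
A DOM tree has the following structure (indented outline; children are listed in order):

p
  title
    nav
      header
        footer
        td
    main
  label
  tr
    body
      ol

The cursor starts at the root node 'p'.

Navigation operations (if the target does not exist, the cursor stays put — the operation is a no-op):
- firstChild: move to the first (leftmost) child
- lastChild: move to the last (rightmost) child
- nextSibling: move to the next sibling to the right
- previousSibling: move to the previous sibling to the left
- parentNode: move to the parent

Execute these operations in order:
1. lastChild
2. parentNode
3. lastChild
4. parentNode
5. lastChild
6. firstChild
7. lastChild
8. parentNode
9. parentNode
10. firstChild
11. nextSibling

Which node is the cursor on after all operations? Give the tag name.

After 1 (lastChild): tr
After 2 (parentNode): p
After 3 (lastChild): tr
After 4 (parentNode): p
After 5 (lastChild): tr
After 6 (firstChild): body
After 7 (lastChild): ol
After 8 (parentNode): body
After 9 (parentNode): tr
After 10 (firstChild): body
After 11 (nextSibling): body (no-op, stayed)

Answer: body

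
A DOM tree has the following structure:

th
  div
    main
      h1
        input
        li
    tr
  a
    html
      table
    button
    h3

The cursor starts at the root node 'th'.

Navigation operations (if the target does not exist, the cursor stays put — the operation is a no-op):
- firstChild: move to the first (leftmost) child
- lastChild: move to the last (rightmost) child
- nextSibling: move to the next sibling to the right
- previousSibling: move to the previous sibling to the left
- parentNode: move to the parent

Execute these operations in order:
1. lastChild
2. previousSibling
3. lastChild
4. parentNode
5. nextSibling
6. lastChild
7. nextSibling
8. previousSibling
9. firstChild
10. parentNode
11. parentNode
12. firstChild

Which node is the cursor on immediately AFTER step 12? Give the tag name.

Answer: div

Derivation:
After 1 (lastChild): a
After 2 (previousSibling): div
After 3 (lastChild): tr
After 4 (parentNode): div
After 5 (nextSibling): a
After 6 (lastChild): h3
After 7 (nextSibling): h3 (no-op, stayed)
After 8 (previousSibling): button
After 9 (firstChild): button (no-op, stayed)
After 10 (parentNode): a
After 11 (parentNode): th
After 12 (firstChild): div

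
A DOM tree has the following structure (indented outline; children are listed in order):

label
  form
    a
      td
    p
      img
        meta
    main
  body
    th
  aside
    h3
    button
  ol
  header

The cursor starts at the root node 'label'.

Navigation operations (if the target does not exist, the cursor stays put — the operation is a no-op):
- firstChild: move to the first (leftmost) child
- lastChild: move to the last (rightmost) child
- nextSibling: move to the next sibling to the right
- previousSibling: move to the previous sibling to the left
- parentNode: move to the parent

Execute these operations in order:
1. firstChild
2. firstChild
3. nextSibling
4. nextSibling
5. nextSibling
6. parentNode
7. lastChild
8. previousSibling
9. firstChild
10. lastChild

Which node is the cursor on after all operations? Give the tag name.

After 1 (firstChild): form
After 2 (firstChild): a
After 3 (nextSibling): p
After 4 (nextSibling): main
After 5 (nextSibling): main (no-op, stayed)
After 6 (parentNode): form
After 7 (lastChild): main
After 8 (previousSibling): p
After 9 (firstChild): img
After 10 (lastChild): meta

Answer: meta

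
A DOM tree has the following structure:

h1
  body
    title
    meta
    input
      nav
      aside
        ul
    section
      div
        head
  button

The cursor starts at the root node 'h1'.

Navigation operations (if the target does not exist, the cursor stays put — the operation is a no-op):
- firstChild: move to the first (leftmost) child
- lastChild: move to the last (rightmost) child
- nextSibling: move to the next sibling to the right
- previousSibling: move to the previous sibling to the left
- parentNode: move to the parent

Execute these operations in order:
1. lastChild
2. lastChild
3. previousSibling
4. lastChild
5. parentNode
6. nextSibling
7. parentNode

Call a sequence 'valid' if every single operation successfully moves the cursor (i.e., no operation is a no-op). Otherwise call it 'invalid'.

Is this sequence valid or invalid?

Answer: invalid

Derivation:
After 1 (lastChild): button
After 2 (lastChild): button (no-op, stayed)
After 3 (previousSibling): body
After 4 (lastChild): section
After 5 (parentNode): body
After 6 (nextSibling): button
After 7 (parentNode): h1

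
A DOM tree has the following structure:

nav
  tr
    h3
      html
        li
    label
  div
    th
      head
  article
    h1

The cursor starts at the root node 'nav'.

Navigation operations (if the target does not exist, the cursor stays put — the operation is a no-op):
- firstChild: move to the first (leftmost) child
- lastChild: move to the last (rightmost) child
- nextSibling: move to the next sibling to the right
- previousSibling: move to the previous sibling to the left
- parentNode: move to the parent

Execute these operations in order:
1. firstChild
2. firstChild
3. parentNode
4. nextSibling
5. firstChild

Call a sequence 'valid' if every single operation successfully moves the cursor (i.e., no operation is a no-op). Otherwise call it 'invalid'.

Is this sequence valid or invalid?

After 1 (firstChild): tr
After 2 (firstChild): h3
After 3 (parentNode): tr
After 4 (nextSibling): div
After 5 (firstChild): th

Answer: valid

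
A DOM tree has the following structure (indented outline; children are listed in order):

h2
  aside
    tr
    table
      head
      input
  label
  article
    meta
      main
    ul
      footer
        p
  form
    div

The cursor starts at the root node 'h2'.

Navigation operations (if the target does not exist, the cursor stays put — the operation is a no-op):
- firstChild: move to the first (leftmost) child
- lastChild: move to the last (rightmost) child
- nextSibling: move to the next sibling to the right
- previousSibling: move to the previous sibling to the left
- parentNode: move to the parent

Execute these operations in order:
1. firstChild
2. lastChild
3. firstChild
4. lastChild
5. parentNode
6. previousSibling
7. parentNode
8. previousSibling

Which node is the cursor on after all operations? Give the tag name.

Answer: aside

Derivation:
After 1 (firstChild): aside
After 2 (lastChild): table
After 3 (firstChild): head
After 4 (lastChild): head (no-op, stayed)
After 5 (parentNode): table
After 6 (previousSibling): tr
After 7 (parentNode): aside
After 8 (previousSibling): aside (no-op, stayed)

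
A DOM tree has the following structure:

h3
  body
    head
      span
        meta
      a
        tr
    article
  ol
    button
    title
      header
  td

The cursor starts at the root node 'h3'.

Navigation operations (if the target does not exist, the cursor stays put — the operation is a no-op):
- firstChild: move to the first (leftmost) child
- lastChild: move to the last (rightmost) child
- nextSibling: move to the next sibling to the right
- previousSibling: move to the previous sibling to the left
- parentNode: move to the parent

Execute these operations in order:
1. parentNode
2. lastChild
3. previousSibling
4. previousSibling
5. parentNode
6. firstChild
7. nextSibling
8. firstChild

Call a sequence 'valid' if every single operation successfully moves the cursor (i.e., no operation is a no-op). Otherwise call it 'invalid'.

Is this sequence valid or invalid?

After 1 (parentNode): h3 (no-op, stayed)
After 2 (lastChild): td
After 3 (previousSibling): ol
After 4 (previousSibling): body
After 5 (parentNode): h3
After 6 (firstChild): body
After 7 (nextSibling): ol
After 8 (firstChild): button

Answer: invalid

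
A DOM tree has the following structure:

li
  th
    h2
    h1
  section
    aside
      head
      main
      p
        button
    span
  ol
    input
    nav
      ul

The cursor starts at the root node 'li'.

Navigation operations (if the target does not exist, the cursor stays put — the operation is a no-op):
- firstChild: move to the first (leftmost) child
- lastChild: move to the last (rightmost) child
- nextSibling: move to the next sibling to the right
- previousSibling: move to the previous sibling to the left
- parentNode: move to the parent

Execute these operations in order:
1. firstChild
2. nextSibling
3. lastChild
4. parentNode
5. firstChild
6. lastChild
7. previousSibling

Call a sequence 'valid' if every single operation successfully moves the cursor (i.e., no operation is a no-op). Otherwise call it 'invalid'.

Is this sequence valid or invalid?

Answer: valid

Derivation:
After 1 (firstChild): th
After 2 (nextSibling): section
After 3 (lastChild): span
After 4 (parentNode): section
After 5 (firstChild): aside
After 6 (lastChild): p
After 7 (previousSibling): main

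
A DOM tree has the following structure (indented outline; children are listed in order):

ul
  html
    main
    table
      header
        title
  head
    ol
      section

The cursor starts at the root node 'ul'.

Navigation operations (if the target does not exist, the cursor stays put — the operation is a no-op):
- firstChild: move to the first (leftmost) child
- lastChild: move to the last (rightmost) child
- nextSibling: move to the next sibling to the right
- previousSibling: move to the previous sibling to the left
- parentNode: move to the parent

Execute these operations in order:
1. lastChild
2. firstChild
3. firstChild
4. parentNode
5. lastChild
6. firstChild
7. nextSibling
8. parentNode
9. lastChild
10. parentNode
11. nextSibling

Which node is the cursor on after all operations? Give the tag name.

Answer: ol

Derivation:
After 1 (lastChild): head
After 2 (firstChild): ol
After 3 (firstChild): section
After 4 (parentNode): ol
After 5 (lastChild): section
After 6 (firstChild): section (no-op, stayed)
After 7 (nextSibling): section (no-op, stayed)
After 8 (parentNode): ol
After 9 (lastChild): section
After 10 (parentNode): ol
After 11 (nextSibling): ol (no-op, stayed)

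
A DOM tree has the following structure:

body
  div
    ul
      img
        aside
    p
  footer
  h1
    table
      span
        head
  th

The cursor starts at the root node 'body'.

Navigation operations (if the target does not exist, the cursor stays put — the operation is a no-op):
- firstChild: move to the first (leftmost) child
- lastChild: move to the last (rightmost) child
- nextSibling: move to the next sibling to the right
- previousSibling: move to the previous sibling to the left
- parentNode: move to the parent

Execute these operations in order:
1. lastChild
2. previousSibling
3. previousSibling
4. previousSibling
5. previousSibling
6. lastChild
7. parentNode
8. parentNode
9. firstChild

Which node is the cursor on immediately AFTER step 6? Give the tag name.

Answer: p

Derivation:
After 1 (lastChild): th
After 2 (previousSibling): h1
After 3 (previousSibling): footer
After 4 (previousSibling): div
After 5 (previousSibling): div (no-op, stayed)
After 6 (lastChild): p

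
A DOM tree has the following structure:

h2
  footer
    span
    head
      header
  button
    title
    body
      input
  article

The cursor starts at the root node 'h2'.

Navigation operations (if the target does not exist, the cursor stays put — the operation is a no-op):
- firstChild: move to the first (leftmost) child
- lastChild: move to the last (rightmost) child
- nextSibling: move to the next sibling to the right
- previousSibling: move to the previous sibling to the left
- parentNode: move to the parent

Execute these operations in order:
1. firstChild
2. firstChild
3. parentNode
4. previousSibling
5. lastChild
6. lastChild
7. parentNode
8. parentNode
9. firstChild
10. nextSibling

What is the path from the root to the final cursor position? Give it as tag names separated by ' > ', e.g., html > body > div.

After 1 (firstChild): footer
After 2 (firstChild): span
After 3 (parentNode): footer
After 4 (previousSibling): footer (no-op, stayed)
After 5 (lastChild): head
After 6 (lastChild): header
After 7 (parentNode): head
After 8 (parentNode): footer
After 9 (firstChild): span
After 10 (nextSibling): head

Answer: h2 > footer > head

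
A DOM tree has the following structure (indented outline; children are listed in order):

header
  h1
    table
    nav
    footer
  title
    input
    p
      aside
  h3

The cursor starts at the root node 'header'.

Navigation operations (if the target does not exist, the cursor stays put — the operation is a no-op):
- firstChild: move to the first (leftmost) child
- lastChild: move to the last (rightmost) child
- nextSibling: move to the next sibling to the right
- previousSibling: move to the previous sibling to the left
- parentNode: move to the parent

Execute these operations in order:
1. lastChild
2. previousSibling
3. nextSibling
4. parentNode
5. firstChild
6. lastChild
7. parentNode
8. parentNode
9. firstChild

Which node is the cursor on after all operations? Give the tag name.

Answer: h1

Derivation:
After 1 (lastChild): h3
After 2 (previousSibling): title
After 3 (nextSibling): h3
After 4 (parentNode): header
After 5 (firstChild): h1
After 6 (lastChild): footer
After 7 (parentNode): h1
After 8 (parentNode): header
After 9 (firstChild): h1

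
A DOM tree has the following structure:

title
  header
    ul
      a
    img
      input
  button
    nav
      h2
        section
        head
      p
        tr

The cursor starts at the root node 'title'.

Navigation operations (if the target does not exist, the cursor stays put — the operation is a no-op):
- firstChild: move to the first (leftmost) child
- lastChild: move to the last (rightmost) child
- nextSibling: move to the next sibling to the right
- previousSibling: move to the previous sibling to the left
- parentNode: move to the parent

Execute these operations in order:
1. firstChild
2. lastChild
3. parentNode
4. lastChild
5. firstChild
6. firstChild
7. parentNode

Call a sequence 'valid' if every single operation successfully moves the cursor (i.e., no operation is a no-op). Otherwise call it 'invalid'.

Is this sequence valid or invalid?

After 1 (firstChild): header
After 2 (lastChild): img
After 3 (parentNode): header
After 4 (lastChild): img
After 5 (firstChild): input
After 6 (firstChild): input (no-op, stayed)
After 7 (parentNode): img

Answer: invalid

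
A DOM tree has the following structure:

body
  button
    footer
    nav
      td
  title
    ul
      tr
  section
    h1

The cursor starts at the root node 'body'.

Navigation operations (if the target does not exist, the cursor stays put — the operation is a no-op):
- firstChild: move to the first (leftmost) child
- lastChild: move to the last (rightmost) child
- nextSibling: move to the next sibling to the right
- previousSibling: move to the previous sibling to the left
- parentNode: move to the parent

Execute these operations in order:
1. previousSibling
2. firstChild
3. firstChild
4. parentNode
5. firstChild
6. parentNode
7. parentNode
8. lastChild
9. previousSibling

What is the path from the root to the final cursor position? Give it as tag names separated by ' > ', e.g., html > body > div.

After 1 (previousSibling): body (no-op, stayed)
After 2 (firstChild): button
After 3 (firstChild): footer
After 4 (parentNode): button
After 5 (firstChild): footer
After 6 (parentNode): button
After 7 (parentNode): body
After 8 (lastChild): section
After 9 (previousSibling): title

Answer: body > title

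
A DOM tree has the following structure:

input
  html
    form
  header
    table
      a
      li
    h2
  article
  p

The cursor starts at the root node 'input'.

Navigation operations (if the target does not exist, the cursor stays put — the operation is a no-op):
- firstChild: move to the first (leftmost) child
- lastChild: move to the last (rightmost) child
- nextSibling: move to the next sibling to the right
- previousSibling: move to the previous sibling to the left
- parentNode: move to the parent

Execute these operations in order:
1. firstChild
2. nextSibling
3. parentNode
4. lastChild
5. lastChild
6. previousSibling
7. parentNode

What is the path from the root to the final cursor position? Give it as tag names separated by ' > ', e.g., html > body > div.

Answer: input

Derivation:
After 1 (firstChild): html
After 2 (nextSibling): header
After 3 (parentNode): input
After 4 (lastChild): p
After 5 (lastChild): p (no-op, stayed)
After 6 (previousSibling): article
After 7 (parentNode): input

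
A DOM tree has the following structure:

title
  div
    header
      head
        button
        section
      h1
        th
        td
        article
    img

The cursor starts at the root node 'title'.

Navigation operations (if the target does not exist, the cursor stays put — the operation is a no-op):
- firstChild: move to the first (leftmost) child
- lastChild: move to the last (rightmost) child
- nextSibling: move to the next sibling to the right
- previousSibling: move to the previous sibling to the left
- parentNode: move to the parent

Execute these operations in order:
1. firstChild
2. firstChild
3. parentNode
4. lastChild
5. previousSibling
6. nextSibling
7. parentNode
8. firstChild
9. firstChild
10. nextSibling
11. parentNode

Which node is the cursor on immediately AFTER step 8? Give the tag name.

After 1 (firstChild): div
After 2 (firstChild): header
After 3 (parentNode): div
After 4 (lastChild): img
After 5 (previousSibling): header
After 6 (nextSibling): img
After 7 (parentNode): div
After 8 (firstChild): header

Answer: header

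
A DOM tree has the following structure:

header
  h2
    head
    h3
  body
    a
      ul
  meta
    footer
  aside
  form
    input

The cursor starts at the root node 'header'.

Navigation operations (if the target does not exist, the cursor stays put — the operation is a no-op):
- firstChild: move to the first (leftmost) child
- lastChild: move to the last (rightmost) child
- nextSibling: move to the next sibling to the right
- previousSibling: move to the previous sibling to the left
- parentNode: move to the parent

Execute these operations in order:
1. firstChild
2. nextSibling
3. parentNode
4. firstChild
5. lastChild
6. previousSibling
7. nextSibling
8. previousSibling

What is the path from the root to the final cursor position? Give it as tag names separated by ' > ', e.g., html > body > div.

Answer: header > h2 > head

Derivation:
After 1 (firstChild): h2
After 2 (nextSibling): body
After 3 (parentNode): header
After 4 (firstChild): h2
After 5 (lastChild): h3
After 6 (previousSibling): head
After 7 (nextSibling): h3
After 8 (previousSibling): head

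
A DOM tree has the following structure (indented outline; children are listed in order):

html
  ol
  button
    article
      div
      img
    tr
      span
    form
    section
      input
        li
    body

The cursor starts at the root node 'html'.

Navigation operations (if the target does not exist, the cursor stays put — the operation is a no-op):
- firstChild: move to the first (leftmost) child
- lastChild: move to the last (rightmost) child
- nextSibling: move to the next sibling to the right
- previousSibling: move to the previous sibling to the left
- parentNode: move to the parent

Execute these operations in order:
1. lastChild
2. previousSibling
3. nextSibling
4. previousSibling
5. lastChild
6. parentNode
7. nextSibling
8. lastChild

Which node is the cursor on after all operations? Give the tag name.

After 1 (lastChild): button
After 2 (previousSibling): ol
After 3 (nextSibling): button
After 4 (previousSibling): ol
After 5 (lastChild): ol (no-op, stayed)
After 6 (parentNode): html
After 7 (nextSibling): html (no-op, stayed)
After 8 (lastChild): button

Answer: button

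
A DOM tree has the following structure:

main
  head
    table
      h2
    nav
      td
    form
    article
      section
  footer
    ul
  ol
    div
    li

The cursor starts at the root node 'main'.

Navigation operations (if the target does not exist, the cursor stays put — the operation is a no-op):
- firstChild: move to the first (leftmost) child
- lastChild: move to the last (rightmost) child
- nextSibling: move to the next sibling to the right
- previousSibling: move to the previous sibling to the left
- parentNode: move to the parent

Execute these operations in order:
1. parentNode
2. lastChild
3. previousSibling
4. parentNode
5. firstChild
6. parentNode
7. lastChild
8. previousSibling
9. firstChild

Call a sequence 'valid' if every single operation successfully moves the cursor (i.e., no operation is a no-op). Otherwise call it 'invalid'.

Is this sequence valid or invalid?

After 1 (parentNode): main (no-op, stayed)
After 2 (lastChild): ol
After 3 (previousSibling): footer
After 4 (parentNode): main
After 5 (firstChild): head
After 6 (parentNode): main
After 7 (lastChild): ol
After 8 (previousSibling): footer
After 9 (firstChild): ul

Answer: invalid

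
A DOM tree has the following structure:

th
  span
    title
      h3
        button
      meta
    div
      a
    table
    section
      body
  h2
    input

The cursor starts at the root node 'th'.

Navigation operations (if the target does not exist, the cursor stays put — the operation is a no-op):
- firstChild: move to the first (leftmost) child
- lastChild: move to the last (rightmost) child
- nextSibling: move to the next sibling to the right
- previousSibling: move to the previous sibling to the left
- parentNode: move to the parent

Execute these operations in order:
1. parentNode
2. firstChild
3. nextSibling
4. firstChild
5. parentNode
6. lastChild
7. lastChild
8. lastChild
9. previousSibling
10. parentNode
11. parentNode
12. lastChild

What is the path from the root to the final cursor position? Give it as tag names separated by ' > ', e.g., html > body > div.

After 1 (parentNode): th (no-op, stayed)
After 2 (firstChild): span
After 3 (nextSibling): h2
After 4 (firstChild): input
After 5 (parentNode): h2
After 6 (lastChild): input
After 7 (lastChild): input (no-op, stayed)
After 8 (lastChild): input (no-op, stayed)
After 9 (previousSibling): input (no-op, stayed)
After 10 (parentNode): h2
After 11 (parentNode): th
After 12 (lastChild): h2

Answer: th > h2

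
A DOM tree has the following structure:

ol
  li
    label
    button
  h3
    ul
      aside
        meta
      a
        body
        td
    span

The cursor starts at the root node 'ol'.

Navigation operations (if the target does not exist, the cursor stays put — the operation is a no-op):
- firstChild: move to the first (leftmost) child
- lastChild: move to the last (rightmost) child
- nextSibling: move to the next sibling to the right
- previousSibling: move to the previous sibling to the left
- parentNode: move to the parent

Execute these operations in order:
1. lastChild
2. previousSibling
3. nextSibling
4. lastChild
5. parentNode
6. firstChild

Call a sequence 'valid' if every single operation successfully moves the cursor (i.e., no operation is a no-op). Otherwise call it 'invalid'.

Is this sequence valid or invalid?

Answer: valid

Derivation:
After 1 (lastChild): h3
After 2 (previousSibling): li
After 3 (nextSibling): h3
After 4 (lastChild): span
After 5 (parentNode): h3
After 6 (firstChild): ul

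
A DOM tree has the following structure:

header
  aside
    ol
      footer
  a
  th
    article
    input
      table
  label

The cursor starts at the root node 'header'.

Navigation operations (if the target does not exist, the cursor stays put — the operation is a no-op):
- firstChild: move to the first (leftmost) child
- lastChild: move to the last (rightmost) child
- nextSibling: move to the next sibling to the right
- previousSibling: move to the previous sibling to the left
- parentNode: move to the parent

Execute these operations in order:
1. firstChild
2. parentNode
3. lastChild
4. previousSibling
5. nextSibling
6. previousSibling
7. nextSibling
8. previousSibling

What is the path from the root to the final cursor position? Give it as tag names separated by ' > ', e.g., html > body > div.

Answer: header > th

Derivation:
After 1 (firstChild): aside
After 2 (parentNode): header
After 3 (lastChild): label
After 4 (previousSibling): th
After 5 (nextSibling): label
After 6 (previousSibling): th
After 7 (nextSibling): label
After 8 (previousSibling): th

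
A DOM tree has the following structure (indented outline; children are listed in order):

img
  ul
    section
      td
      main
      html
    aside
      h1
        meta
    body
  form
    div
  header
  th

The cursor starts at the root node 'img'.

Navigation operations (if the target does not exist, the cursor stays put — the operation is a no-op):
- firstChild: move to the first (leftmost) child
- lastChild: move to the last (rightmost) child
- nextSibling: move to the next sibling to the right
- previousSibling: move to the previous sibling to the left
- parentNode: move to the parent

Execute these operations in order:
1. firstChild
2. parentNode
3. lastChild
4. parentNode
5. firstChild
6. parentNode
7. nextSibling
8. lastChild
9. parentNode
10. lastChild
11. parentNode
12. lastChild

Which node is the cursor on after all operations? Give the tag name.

Answer: th

Derivation:
After 1 (firstChild): ul
After 2 (parentNode): img
After 3 (lastChild): th
After 4 (parentNode): img
After 5 (firstChild): ul
After 6 (parentNode): img
After 7 (nextSibling): img (no-op, stayed)
After 8 (lastChild): th
After 9 (parentNode): img
After 10 (lastChild): th
After 11 (parentNode): img
After 12 (lastChild): th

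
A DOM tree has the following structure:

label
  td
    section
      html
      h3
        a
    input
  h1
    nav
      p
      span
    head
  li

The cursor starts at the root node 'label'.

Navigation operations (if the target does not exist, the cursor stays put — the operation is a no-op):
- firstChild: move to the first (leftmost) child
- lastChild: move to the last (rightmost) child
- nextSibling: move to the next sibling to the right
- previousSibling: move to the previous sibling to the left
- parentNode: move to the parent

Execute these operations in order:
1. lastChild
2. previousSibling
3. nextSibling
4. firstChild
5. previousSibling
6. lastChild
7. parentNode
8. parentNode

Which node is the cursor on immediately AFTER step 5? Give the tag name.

Answer: h1

Derivation:
After 1 (lastChild): li
After 2 (previousSibling): h1
After 3 (nextSibling): li
After 4 (firstChild): li (no-op, stayed)
After 5 (previousSibling): h1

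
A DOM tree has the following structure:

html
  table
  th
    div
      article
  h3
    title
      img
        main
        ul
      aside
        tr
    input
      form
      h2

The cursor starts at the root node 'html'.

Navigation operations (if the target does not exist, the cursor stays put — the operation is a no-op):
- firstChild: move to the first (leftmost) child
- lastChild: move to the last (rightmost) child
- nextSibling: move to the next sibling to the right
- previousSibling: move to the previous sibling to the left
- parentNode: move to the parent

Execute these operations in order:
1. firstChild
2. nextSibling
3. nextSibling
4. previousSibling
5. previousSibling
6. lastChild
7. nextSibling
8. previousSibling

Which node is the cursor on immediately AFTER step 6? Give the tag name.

After 1 (firstChild): table
After 2 (nextSibling): th
After 3 (nextSibling): h3
After 4 (previousSibling): th
After 5 (previousSibling): table
After 6 (lastChild): table (no-op, stayed)

Answer: table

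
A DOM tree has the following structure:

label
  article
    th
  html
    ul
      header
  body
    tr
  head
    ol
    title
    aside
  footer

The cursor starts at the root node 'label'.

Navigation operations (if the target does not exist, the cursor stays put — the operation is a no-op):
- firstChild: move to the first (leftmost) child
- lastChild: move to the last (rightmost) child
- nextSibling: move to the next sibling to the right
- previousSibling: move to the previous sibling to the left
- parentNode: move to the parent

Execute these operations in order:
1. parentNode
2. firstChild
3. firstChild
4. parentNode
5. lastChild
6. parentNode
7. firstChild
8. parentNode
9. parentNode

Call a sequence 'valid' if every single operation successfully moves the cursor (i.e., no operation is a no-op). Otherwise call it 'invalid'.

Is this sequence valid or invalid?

After 1 (parentNode): label (no-op, stayed)
After 2 (firstChild): article
After 3 (firstChild): th
After 4 (parentNode): article
After 5 (lastChild): th
After 6 (parentNode): article
After 7 (firstChild): th
After 8 (parentNode): article
After 9 (parentNode): label

Answer: invalid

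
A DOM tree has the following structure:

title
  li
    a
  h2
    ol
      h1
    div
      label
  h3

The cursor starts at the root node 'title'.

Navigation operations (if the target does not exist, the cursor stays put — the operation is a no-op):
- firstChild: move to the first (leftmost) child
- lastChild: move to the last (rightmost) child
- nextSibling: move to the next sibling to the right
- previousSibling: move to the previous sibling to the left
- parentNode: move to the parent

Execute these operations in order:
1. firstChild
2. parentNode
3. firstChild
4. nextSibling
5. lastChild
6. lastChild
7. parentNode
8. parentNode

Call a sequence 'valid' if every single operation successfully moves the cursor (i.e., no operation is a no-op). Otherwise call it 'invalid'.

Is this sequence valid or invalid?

After 1 (firstChild): li
After 2 (parentNode): title
After 3 (firstChild): li
After 4 (nextSibling): h2
After 5 (lastChild): div
After 6 (lastChild): label
After 7 (parentNode): div
After 8 (parentNode): h2

Answer: valid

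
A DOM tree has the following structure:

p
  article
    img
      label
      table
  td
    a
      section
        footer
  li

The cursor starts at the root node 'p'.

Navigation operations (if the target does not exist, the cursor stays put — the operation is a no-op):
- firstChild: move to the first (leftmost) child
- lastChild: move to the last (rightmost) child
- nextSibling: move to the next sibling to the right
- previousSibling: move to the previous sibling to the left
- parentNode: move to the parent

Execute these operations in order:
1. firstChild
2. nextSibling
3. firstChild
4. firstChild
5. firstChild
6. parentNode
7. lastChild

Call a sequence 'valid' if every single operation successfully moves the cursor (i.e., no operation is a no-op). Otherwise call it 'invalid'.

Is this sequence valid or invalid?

Answer: valid

Derivation:
After 1 (firstChild): article
After 2 (nextSibling): td
After 3 (firstChild): a
After 4 (firstChild): section
After 5 (firstChild): footer
After 6 (parentNode): section
After 7 (lastChild): footer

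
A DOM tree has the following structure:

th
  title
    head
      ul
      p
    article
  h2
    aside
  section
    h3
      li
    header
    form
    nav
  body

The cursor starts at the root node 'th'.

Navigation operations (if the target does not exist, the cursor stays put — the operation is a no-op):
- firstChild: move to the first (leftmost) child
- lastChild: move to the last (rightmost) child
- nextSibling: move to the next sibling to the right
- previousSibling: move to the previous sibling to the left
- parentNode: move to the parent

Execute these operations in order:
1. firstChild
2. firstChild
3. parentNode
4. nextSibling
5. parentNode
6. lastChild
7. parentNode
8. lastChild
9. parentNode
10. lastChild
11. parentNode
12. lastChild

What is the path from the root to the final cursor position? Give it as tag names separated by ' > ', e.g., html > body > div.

After 1 (firstChild): title
After 2 (firstChild): head
After 3 (parentNode): title
After 4 (nextSibling): h2
After 5 (parentNode): th
After 6 (lastChild): body
After 7 (parentNode): th
After 8 (lastChild): body
After 9 (parentNode): th
After 10 (lastChild): body
After 11 (parentNode): th
After 12 (lastChild): body

Answer: th > body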